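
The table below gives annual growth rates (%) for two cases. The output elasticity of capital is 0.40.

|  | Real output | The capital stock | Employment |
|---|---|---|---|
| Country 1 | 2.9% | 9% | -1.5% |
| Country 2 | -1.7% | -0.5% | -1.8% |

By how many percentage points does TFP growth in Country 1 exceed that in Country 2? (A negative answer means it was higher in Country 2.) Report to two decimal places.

Labor's share = 1 − 0.4 = 0.6.
Country 1: TFP = 2.9 − 3.6 + 0.9 = 0.2%.
Country 2: TFP = -1.7 + 0.2 + 1.08 = -0.42%.
Difference = 0.2 − (-0.42) = 0.62 pp.

0.62 percentage points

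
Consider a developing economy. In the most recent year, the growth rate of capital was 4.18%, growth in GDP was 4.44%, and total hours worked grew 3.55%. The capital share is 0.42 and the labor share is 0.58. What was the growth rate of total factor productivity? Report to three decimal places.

0.625%

Labor's share = 1 − 0.42 = 0.58.
Capital: 0.42 × 4.18 = 1.7556 pp.
Total hours worked: 0.58 × 3.55 = 2.059 pp.
TFP growth = 4.44 − 3.8146 = 0.6254%.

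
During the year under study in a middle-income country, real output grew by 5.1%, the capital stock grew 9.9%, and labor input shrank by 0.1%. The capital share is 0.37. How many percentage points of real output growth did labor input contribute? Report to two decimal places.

-0.06

Labor's share = 1 − 0.37 = 0.63.
Contribution = share × growth = 0.63 × (-0.1) = -0.063 pp.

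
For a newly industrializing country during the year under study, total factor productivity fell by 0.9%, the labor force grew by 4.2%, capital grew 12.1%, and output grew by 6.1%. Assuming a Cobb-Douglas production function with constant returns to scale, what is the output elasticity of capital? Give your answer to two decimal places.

gY = gA + α·gK + (1−α)·gL, so gY − gA − gL = α(gK − gL).
6.1 + 0.9 − 4.2 = α × (12.1 − 4.2).
2.8 = 7.9 α, so α = 0.3544.

α = 0.35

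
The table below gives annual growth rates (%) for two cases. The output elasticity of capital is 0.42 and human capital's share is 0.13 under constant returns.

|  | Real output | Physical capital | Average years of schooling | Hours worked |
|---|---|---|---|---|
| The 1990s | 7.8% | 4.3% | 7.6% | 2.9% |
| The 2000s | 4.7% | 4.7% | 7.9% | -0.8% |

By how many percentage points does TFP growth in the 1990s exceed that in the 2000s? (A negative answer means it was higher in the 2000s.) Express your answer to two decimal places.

Labor's share = 1 − 0.42 − 0.13 = 0.45.
The 1990s: TFP = 7.8 − 1.806 − 0.988 − 1.305 = 3.701%.
The 2000s: TFP = 4.7 − 1.974 − 1.027 + 0.36 = 2.059%.
Difference = 3.701 − (2.059) = 1.642 pp.

1.64 percentage points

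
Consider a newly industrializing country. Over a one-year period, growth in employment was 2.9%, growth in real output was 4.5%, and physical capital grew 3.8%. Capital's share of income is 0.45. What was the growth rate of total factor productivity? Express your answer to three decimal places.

1.195%

Labor's share = 1 − 0.45 = 0.55.
Physical capital: 0.45 × 3.8 = 1.71 pp.
Employment: 0.55 × 2.9 = 1.595 pp.
TFP growth = 4.5 − 3.305 = 1.195%.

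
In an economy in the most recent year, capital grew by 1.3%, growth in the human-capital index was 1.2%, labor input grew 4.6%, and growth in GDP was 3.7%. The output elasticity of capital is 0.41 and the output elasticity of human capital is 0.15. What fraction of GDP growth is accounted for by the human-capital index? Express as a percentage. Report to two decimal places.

4.86%

The human-capital index contributed 0.15 × 1.2 = 0.18 pp.
Share of growth = 0.18 / 3.7 × 100 = 4.8649%.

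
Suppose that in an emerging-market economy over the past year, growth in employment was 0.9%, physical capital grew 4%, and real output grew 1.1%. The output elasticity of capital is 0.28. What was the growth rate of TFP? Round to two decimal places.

-0.67%

Labor's share = 1 − 0.28 = 0.72.
Physical capital: 0.28 × 4 = 1.12 pp.
Employment: 0.72 × 0.9 = 0.648 pp.
TFP growth = 1.1 − 1.768 = -0.668%.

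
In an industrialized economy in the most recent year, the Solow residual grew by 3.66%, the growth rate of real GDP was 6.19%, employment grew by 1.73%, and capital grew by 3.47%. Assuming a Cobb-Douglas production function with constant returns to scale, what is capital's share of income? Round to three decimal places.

0.460

gY = gA + α·gK + (1−α)·gL, so gY − gA − gL = α(gK − gL).
6.19 − 3.66 − 1.73 = α × (3.47 − 1.73).
0.8 = 1.74 α, so α = 0.45977.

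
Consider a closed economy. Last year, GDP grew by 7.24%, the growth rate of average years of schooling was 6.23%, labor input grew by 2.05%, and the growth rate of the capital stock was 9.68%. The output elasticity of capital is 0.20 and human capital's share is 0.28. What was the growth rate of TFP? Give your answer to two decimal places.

2.49%

Labor's share = 1 − 0.2 − 0.28 = 0.52.
The capital stock: 0.2 × 9.68 = 1.936 pp.
Average years of schooling: 0.28 × 6.23 = 1.7444 pp.
Labor input: 0.52 × 2.05 = 1.066 pp.
TFP growth = 7.24 − 4.7464 = 2.4936%.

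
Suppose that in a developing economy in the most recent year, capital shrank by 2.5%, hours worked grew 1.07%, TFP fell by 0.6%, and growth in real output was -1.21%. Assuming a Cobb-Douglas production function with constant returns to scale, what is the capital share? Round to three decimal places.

The capital share is 0.471.

gY = gA + α·gK + (1−α)·gL, so gY − gA − gL = α(gK − gL).
-1.21 + 0.6 − 1.07 = α × (-2.5 − 1.07).
-1.68 = -3.57 α, so α = 0.47059.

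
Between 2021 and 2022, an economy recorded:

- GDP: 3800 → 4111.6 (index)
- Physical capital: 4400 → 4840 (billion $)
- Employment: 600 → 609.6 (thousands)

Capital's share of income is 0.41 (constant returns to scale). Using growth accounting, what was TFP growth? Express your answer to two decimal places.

GDP growth = (4111.6 − 3800) / 3800 = 8.2%.
Physical capital growth = (4840 − 4400) / 4400 = 10%.
Employment growth = (609.6 − 600) / 600 = 1.6%.
Labor's share = 1 − 0.41 = 0.59.
Physical capital: 0.41 × 10 = 4.1 pp.
Employment: 0.59 × 1.6 = 0.944 pp.
TFP growth = 8.2 − 5.044 = 3.156%.

3.16%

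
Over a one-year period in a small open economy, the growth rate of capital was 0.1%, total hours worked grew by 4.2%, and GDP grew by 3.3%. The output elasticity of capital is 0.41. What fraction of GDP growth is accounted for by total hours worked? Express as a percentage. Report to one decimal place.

Labor's share = 1 − 0.41 = 0.59.
Total hours worked contributed 0.59 × 4.2 = 2.478 pp.
Share of growth = 2.478 / 3.3 × 100 = 75.091%.

75.1%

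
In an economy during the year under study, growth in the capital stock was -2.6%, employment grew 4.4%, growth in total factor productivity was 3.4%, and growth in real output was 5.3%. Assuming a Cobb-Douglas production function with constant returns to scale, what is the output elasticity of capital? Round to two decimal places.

gY = gA + α·gK + (1−α)·gL, so gY − gA − gL = α(gK − gL).
5.3 − 3.4 − 4.4 = α × (-2.6 − 4.4).
-2.5 = -7 α, so α = 0.3571.

The output elasticity of capital is 0.36.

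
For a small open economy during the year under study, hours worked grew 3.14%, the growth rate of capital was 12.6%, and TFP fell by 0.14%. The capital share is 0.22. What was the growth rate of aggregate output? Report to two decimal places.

Aggregate output growth was 5.08%.

Labor's share = 1 − 0.22 = 0.78.
Capital: 0.22 × 12.6 = 2.772 pp.
Hours worked: 0.78 × 3.14 = 2.4492 pp.
Output growth = -0.14 + 5.2212 = 5.0812%.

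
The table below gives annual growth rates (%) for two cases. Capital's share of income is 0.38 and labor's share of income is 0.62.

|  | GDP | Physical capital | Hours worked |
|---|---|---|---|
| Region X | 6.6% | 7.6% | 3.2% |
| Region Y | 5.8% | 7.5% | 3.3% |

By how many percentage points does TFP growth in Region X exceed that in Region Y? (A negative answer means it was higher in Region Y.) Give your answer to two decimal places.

Labor's share = 1 − 0.38 = 0.62.
Region X: TFP = 6.6 − 2.888 − 1.984 = 1.728%.
Region Y: TFP = 5.8 − 2.85 − 2.046 = 0.904%.
Difference = 1.728 − (0.904) = 0.824 pp.

0.82 percentage points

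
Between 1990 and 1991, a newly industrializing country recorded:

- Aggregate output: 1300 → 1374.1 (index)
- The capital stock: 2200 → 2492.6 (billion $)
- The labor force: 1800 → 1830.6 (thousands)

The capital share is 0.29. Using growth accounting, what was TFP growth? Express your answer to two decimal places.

Aggregate output growth = (1374.1 − 1300) / 1300 = 5.7%.
The capital stock growth = (2492.6 − 2200) / 2200 = 13.3%.
The labor force growth = (1830.6 − 1800) / 1800 = 1.7%.
Labor's share = 1 − 0.29 = 0.71.
The capital stock: 0.29 × 13.3 = 3.857 pp.
The labor force: 0.71 × 1.7 = 1.207 pp.
TFP growth = 5.7 − 5.064 = 0.636%.

TFP grew 0.64%.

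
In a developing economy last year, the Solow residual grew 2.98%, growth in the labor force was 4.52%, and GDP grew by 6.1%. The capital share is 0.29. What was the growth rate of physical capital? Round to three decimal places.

Labor's share = 1 − 0.29 = 0.71.
gY = gA + 0.71×4.52 + 0.29×g.
0.29×g = 6.1 − 2.98 − 3.2092 = -0.0892.
g = -0.0892 / 0.29 = -0.30759%.

-0.308%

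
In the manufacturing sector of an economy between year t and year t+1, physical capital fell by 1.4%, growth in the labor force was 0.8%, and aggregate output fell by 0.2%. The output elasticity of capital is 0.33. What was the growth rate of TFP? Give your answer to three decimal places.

Labor's share = 1 − 0.33 = 0.67.
Physical capital: 0.33 × (-1.4) = -0.462 pp.
The labor force: 0.67 × 0.8 = 0.536 pp.
TFP growth = -0.2 − 0.074 = -0.274%.

-0.274%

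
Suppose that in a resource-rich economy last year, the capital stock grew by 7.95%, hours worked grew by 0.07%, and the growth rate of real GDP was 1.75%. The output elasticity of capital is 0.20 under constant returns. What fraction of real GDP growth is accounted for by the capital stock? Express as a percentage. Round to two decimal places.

The capital stock contributed 0.2 × 7.95 = 1.59 pp.
Share of growth = 1.59 / 1.75 × 100 = 90.8571%.

The capital stock accounted for 90.86% of growth.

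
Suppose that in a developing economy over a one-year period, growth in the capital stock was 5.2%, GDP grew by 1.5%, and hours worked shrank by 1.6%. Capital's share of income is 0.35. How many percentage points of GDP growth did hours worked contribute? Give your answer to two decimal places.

-1.04 pp

Labor's share = 1 − 0.35 = 0.65.
Contribution = share × growth = 0.65 × (-1.6) = -1.04 pp.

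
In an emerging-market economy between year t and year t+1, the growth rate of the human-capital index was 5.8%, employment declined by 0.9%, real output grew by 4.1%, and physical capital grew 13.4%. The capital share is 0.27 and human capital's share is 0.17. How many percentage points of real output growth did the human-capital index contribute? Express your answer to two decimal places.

Contribution = share × growth = 0.17 × 5.8 = 0.986 pp.

0.99 pp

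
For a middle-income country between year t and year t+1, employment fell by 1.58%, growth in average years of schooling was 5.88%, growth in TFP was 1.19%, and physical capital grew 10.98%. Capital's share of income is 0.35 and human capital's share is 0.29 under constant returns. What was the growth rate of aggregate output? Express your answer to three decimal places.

Aggregate output grew 6.169%.

Labor's share = 1 − 0.35 − 0.29 = 0.36.
Physical capital: 0.35 × 10.98 = 3.843 pp.
Average years of schooling: 0.29 × 5.88 = 1.7052 pp.
Employment: 0.36 × (-1.58) = -0.5688 pp.
Output growth = 1.19 + 4.9794 = 6.1694%.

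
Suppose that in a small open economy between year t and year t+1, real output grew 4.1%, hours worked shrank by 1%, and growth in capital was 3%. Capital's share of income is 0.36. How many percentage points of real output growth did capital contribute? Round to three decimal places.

Contribution = share × growth = 0.36 × 3 = 1.08 pp.

1.080 pp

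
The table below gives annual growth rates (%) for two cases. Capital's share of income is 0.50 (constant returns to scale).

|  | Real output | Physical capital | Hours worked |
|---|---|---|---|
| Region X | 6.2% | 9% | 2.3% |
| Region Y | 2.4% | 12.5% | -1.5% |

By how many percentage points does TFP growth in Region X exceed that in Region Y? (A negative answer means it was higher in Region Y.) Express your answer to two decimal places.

3.65 percentage points

Labor's share = 1 − 0.5 = 0.5.
Region X: TFP = 6.2 − 4.5 − 1.15 = 0.55%.
Region Y: TFP = 2.4 − 6.25 + 0.75 = -3.1%.
Difference = 0.55 − (-3.1) = 3.65 pp.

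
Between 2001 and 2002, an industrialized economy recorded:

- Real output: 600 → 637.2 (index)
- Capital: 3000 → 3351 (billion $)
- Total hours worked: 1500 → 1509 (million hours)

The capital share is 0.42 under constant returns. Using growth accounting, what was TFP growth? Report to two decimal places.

Real output growth = (637.2 − 600) / 600 = 6.2%.
Capital growth = (3351 − 3000) / 3000 = 11.7%.
Total hours worked growth = (1509 − 1500) / 1500 = 0.6%.
Labor's share = 1 − 0.42 = 0.58.
Capital: 0.42 × 11.7 = 4.914 pp.
Total hours worked: 0.58 × 0.6 = 0.348 pp.
TFP growth = 6.2 − 5.262 = 0.938%.

0.94%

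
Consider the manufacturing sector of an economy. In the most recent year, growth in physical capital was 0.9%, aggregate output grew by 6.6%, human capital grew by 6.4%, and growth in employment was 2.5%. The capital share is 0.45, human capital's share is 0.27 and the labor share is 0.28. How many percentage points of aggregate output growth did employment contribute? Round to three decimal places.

Labor's share = 1 − 0.45 − 0.27 = 0.28.
Contribution = share × growth = 0.28 × 2.5 = 0.7 pp.

0.700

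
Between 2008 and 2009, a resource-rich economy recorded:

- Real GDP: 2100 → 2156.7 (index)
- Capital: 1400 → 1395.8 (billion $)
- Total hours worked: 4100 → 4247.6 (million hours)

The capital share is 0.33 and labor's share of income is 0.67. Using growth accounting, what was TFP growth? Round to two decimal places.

Real GDP growth = (2156.7 − 2100) / 2100 = 2.7%.
Capital growth = (1395.8 − 1400) / 1400 = -0.3%.
Total hours worked growth = (4247.6 − 4100) / 4100 = 3.6%.
Labor's share = 1 − 0.33 = 0.67.
Capital: 0.33 × (-0.3) = -0.099 pp.
Total hours worked: 0.67 × 3.6 = 2.412 pp.
TFP growth = 2.7 − 2.313 = 0.387%.

0.39%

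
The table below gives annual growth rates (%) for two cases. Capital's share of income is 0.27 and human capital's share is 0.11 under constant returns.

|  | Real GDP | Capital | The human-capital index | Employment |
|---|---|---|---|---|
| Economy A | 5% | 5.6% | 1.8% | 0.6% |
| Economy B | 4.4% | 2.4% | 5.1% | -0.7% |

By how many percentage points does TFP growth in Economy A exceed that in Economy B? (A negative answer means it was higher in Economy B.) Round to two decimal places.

Labor's share = 1 − 0.27 − 0.11 = 0.62.
Economy A: TFP = 5 − 1.512 − 0.198 − 0.372 = 2.918%.
Economy B: TFP = 4.4 − 0.648 − 0.561 + 0.434 = 3.625%.
Difference = 2.918 − (3.625) = -0.707 pp.

-0.71 percentage points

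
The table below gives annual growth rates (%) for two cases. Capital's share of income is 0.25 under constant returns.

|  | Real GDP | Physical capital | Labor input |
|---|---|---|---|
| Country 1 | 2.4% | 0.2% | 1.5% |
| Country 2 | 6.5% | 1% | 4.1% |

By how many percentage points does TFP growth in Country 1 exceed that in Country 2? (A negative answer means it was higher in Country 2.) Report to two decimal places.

-1.95 percentage points

Labor's share = 1 − 0.25 = 0.75.
Country 1: TFP = 2.4 − 0.05 − 1.125 = 1.225%.
Country 2: TFP = 6.5 − 0.25 − 3.075 = 3.175%.
Difference = 1.225 − (3.175) = -1.95 pp.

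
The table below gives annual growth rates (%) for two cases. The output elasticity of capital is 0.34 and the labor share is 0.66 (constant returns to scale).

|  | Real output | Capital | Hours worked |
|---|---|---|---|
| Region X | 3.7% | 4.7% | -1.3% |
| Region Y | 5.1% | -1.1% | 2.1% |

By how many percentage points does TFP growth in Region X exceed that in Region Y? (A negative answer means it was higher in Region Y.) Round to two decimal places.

-1.13 percentage points

Labor's share = 1 − 0.34 = 0.66.
Region X: TFP = 3.7 − 1.598 + 0.858 = 2.96%.
Region Y: TFP = 5.1 + 0.374 − 1.386 = 4.088%.
Difference = 2.96 − (4.088) = -1.128 pp.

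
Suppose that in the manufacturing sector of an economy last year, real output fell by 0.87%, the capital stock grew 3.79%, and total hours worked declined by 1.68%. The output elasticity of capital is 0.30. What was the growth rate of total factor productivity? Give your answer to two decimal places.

-0.83%

Labor's share = 1 − 0.3 = 0.7.
The capital stock: 0.3 × 3.79 = 1.137 pp.
Total hours worked: 0.7 × (-1.68) = -1.176 pp.
TFP growth = -0.87 + 0.039 = -0.831%.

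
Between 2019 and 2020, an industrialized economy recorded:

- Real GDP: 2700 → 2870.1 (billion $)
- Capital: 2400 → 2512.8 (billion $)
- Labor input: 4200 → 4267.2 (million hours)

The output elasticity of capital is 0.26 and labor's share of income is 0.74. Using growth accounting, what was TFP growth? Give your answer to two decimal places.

3.89%

Real GDP growth = (2870.1 − 2700) / 2700 = 6.3%.
Capital growth = (2512.8 − 2400) / 2400 = 4.7%.
Labor input growth = (4267.2 − 4200) / 4200 = 1.6%.
Labor's share = 1 − 0.26 = 0.74.
Capital: 0.26 × 4.7 = 1.222 pp.
Labor input: 0.74 × 1.6 = 1.184 pp.
TFP growth = 6.3 − 2.406 = 3.894%.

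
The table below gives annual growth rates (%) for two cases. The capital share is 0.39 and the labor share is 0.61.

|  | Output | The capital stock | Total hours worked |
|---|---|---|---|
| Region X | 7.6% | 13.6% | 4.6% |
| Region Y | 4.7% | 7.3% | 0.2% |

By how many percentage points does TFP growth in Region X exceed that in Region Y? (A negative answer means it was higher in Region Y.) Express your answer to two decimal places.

Labor's share = 1 − 0.39 = 0.61.
Region X: TFP = 7.6 − 5.304 − 2.806 = -0.51%.
Region Y: TFP = 4.7 − 2.847 − 0.122 = 1.731%.
Difference = -0.51 − (1.731) = -2.241 pp.

-2.24 percentage points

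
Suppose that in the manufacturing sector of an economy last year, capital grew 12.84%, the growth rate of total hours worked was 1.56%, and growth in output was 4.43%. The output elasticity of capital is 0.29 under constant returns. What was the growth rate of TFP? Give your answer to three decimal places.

Labor's share = 1 − 0.29 = 0.71.
Capital: 0.29 × 12.84 = 3.7236 pp.
Total hours worked: 0.71 × 1.56 = 1.1076 pp.
TFP growth = 4.43 − 4.8312 = -0.4012%.

-0.401%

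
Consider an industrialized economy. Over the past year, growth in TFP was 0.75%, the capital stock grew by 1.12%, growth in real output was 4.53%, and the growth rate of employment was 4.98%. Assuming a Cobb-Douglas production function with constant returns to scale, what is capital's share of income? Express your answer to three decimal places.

α = 0.311

gY = gA + α·gK + (1−α)·gL, so gY − gA − gL = α(gK − gL).
4.53 − 0.75 − 4.98 = α × (1.12 − 4.98).
-1.2 = -3.86 α, so α = 0.31088.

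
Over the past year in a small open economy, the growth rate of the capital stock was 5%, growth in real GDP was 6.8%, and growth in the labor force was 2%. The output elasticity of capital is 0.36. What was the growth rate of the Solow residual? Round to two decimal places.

3.72%

Labor's share = 1 − 0.36 = 0.64.
The capital stock: 0.36 × 5 = 1.8 pp.
The labor force: 0.64 × 2 = 1.28 pp.
TFP growth = 6.8 − 3.08 = 3.72%.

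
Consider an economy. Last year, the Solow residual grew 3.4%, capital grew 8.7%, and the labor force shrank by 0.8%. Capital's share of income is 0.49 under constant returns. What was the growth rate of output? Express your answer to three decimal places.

Labor's share = 1 − 0.49 = 0.51.
Capital: 0.49 × 8.7 = 4.263 pp.
The labor force: 0.51 × (-0.8) = -0.408 pp.
Output growth = 3.4 + 3.855 = 7.255%.

7.255%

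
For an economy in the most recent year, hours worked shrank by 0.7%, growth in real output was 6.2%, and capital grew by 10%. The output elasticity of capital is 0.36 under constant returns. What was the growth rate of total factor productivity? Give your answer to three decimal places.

3.048%

Labor's share = 1 − 0.36 = 0.64.
Capital: 0.36 × 10 = 3.6 pp.
Hours worked: 0.64 × (-0.7) = -0.448 pp.
TFP growth = 6.2 − 3.152 = 3.048%.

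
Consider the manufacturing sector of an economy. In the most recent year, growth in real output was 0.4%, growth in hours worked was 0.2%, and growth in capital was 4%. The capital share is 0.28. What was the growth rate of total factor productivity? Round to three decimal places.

Labor's share = 1 − 0.28 = 0.72.
Capital: 0.28 × 4 = 1.12 pp.
Hours worked: 0.72 × 0.2 = 0.144 pp.
TFP growth = 0.4 − 1.264 = -0.864%.

-0.864%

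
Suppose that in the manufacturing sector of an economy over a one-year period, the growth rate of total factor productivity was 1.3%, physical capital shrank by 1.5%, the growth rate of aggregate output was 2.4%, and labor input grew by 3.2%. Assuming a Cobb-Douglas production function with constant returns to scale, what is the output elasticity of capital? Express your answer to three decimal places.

gY = gA + α·gK + (1−α)·gL, so gY − gA − gL = α(gK − gL).
2.4 − 1.3 − 3.2 = α × (-1.5 − 3.2).
-2.1 = -4.7 α, so α = 0.44681.

The output elasticity of capital is 0.447.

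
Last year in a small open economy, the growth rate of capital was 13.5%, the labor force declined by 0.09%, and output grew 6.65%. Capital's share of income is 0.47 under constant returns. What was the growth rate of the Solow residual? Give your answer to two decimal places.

0.35%

Labor's share = 1 − 0.47 = 0.53.
Capital: 0.47 × 13.5 = 6.345 pp.
The labor force: 0.53 × (-0.09) = -0.0477 pp.
TFP growth = 6.65 − 6.2973 = 0.3527%.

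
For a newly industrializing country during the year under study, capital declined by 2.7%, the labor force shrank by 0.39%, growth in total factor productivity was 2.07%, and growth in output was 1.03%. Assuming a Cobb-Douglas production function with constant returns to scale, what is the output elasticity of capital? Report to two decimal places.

gY = gA + α·gK + (1−α)·gL, so gY − gA − gL = α(gK − gL).
1.03 − 2.07 + 0.39 = α × (-2.7 − (-0.39)).
-0.65 = -2.31 α, so α = 0.2814.

The output elasticity of capital is 0.28.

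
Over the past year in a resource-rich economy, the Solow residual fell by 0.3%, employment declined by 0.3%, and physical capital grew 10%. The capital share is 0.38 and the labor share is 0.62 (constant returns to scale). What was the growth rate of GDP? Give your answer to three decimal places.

GDP growth was 3.314%.

Labor's share = 1 − 0.38 = 0.62.
Physical capital: 0.38 × 10 = 3.8 pp.
Employment: 0.62 × (-0.3) = -0.186 pp.
Output growth = -0.3 + 3.614 = 3.314%.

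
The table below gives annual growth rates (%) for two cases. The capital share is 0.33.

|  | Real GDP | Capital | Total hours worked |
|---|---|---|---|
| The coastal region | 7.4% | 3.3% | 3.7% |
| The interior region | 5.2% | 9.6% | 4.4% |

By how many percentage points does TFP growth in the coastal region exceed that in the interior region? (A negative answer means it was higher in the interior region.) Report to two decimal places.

4.75 percentage points

Labor's share = 1 − 0.33 = 0.67.
The coastal region: TFP = 7.4 − 1.089 − 2.479 = 3.832%.
The interior region: TFP = 5.2 − 3.168 − 2.948 = -0.916%.
Difference = 3.832 − (-0.916) = 4.748 pp.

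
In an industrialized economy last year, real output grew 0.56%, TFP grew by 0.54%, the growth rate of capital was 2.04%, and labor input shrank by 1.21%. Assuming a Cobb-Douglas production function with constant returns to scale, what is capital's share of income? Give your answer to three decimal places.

gY = gA + α·gK + (1−α)·gL, so gY − gA − gL = α(gK − gL).
0.56 − 0.54 + 1.21 = α × (2.04 − (-1.21)).
1.23 = 3.25 α, so α = 0.37846.

Capital's share of income is 0.378.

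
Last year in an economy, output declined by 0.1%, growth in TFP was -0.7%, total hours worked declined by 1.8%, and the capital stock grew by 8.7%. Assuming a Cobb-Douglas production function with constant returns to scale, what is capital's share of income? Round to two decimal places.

α = 0.23

gY = gA + α·gK + (1−α)·gL, so gY − gA − gL = α(gK − gL).
-0.1 + 0.7 + 1.8 = α × (8.7 − (-1.8)).
2.4 = 10.5 α, so α = 0.2286.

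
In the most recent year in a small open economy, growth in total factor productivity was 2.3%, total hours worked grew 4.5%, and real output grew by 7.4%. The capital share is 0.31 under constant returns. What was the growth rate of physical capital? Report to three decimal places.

6.435%

Labor's share = 1 − 0.31 = 0.69.
gY = gA + 0.69×4.5 + 0.31×g.
0.31×g = 7.4 − 2.3 − 3.105 = 1.995.
g = 1.995 / 0.31 = 6.43548%.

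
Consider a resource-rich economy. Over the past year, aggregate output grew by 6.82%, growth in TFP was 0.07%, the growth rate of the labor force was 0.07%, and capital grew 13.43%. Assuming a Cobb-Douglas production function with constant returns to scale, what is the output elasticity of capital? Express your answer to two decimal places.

α = 0.50

gY = gA + α·gK + (1−α)·gL, so gY − gA − gL = α(gK − gL).
6.82 − 0.07 − 0.07 = α × (13.43 − 0.07).
6.68 = 13.36 α, so α = 0.5.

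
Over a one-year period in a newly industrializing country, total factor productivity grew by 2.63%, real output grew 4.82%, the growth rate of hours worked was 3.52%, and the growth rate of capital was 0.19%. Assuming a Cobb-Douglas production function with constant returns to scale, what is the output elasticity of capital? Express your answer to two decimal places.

0.40

gY = gA + α·gK + (1−α)·gL, so gY − gA − gL = α(gK − gL).
4.82 − 2.63 − 3.52 = α × (0.19 − 3.52).
-1.33 = -3.33 α, so α = 0.3994.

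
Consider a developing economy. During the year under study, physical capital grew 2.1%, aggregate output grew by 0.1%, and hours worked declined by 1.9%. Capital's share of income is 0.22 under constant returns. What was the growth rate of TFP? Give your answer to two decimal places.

1.12%

Labor's share = 1 − 0.22 = 0.78.
Physical capital: 0.22 × 2.1 = 0.462 pp.
Hours worked: 0.78 × (-1.9) = -1.482 pp.
TFP growth = 0.1 + 1.02 = 1.12%.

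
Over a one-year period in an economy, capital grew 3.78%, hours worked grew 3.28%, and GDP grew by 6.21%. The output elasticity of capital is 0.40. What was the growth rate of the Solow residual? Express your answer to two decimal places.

Labor's share = 1 − 0.4 = 0.6.
Capital: 0.4 × 3.78 = 1.512 pp.
Hours worked: 0.6 × 3.28 = 1.968 pp.
TFP growth = 6.21 − 3.48 = 2.73%.

2.73%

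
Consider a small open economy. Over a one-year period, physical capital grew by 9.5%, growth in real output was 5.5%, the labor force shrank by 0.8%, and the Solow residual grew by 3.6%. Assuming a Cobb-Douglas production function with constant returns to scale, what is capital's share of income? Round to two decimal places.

gY = gA + α·gK + (1−α)·gL, so gY − gA − gL = α(gK − gL).
5.5 − 3.6 + 0.8 = α × (9.5 − (-0.8)).
2.7 = 10.3 α, so α = 0.2621.

0.26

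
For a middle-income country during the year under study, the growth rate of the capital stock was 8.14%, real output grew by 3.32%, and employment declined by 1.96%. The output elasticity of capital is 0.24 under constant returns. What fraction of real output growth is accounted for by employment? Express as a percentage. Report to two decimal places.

Labor's share = 1 − 0.24 = 0.76.
Employment contributed 0.76 × (-1.96) = -1.4896 pp.
Share of growth = -1.4896 / 3.32 × 100 = -44.8675%.

Employment accounted for -44.87% of growth.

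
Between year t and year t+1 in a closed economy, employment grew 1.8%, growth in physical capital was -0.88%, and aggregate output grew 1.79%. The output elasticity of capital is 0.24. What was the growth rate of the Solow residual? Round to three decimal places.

The Solow residual growth was 0.633%.

Labor's share = 1 − 0.24 = 0.76.
Physical capital: 0.24 × (-0.88) = -0.2112 pp.
Employment: 0.76 × 1.8 = 1.368 pp.
TFP growth = 1.79 − 1.1568 = 0.6332%.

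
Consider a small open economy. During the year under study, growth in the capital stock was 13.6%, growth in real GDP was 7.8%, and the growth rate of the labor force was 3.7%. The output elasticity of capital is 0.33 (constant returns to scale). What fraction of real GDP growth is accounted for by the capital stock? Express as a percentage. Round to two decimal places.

The capital stock contributed 0.33 × 13.6 = 4.488 pp.
Share of growth = 4.488 / 7.8 × 100 = 57.5385%.

The capital stock accounted for 57.54% of growth.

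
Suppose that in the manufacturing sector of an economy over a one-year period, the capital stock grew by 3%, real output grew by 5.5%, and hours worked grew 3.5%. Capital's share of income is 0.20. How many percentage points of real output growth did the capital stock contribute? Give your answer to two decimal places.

Contribution = share × growth = 0.2 × 3 = 0.6 pp.

0.60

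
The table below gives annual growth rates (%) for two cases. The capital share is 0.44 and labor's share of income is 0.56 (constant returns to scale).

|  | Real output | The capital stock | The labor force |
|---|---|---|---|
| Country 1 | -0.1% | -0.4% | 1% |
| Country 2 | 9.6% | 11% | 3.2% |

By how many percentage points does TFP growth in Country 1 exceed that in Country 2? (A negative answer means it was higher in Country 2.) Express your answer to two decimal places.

-3.45 percentage points

Labor's share = 1 − 0.44 = 0.56.
Country 1: TFP = -0.1 + 0.176 − 0.56 = -0.484%.
Country 2: TFP = 9.6 − 4.84 − 1.792 = 2.968%.
Difference = -0.484 − (2.968) = -3.452 pp.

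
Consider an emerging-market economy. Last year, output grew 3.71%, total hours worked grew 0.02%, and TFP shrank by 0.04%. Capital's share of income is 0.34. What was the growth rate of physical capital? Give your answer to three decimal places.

Labor's share = 1 − 0.34 = 0.66.
gY = gA + 0.66×0.02 + 0.34×g.
0.34×g = 3.71 + 0.04 − 0.0132 = 3.7368.
g = 3.7368 / 0.34 = 10.99059%.

Physical capital growth was 10.991%.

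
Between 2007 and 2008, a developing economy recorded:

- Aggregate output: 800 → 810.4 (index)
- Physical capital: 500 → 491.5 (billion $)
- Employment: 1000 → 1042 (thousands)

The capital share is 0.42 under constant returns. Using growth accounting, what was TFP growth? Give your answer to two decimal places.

Aggregate output growth = (810.4 − 800) / 800 = 1.3%.
Physical capital growth = (491.5 − 500) / 500 = -1.7%.
Employment growth = (1042 − 1000) / 1000 = 4.2%.
Labor's share = 1 − 0.42 = 0.58.
Physical capital: 0.42 × (-1.7) = -0.714 pp.
Employment: 0.58 × 4.2 = 2.436 pp.
TFP growth = 1.3 − 1.722 = -0.422%.

-0.42%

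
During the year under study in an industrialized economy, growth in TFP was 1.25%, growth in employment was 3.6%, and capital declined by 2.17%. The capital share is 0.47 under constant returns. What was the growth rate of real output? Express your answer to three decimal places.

Real output growth was 2.138%.

Labor's share = 1 − 0.47 = 0.53.
Capital: 0.47 × (-2.17) = -1.0199 pp.
Employment: 0.53 × 3.6 = 1.908 pp.
Output growth = 1.25 + 0.8881 = 2.1381%.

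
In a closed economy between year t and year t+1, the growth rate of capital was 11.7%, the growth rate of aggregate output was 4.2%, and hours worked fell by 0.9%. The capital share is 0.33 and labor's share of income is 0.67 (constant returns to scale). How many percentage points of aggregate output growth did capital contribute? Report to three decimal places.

Contribution = share × growth = 0.33 × 11.7 = 3.861 pp.

3.861 pp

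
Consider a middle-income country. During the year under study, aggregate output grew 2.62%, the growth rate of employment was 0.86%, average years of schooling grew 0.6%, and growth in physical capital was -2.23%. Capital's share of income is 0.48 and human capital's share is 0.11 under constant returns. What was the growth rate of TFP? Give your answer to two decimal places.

3.27%

Labor's share = 1 − 0.48 − 0.11 = 0.41.
Physical capital: 0.48 × (-2.23) = -1.0704 pp.
Average years of schooling: 0.11 × 0.6 = 0.066 pp.
Employment: 0.41 × 0.86 = 0.3526 pp.
TFP growth = 2.62 + 0.6518 = 3.2718%.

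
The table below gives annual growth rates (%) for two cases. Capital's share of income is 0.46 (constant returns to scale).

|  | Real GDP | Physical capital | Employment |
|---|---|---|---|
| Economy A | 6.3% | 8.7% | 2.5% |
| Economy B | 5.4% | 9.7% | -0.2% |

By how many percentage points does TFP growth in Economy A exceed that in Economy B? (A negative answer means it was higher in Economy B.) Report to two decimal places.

Labor's share = 1 − 0.46 = 0.54.
Economy A: TFP = 6.3 − 4.002 − 1.35 = 0.948%.
Economy B: TFP = 5.4 − 4.462 + 0.108 = 1.046%.
Difference = 0.948 − (1.046) = -0.098 pp.

-0.10 percentage points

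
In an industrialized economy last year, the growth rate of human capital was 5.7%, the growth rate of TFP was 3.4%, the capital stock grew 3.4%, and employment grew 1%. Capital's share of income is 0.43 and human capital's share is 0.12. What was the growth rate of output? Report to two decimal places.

Labor's share = 1 − 0.43 − 0.12 = 0.45.
The capital stock: 0.43 × 3.4 = 1.462 pp.
Human capital: 0.12 × 5.7 = 0.684 pp.
Employment: 0.45 × 1 = 0.45 pp.
Output growth = 3.4 + 2.596 = 5.996%.

6.00%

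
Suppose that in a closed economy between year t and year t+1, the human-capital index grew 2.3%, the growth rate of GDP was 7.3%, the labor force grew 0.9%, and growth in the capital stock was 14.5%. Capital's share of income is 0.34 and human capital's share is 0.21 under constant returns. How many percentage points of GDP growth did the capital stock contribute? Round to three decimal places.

Contribution = share × growth = 0.34 × 14.5 = 4.93 pp.

4.930 pp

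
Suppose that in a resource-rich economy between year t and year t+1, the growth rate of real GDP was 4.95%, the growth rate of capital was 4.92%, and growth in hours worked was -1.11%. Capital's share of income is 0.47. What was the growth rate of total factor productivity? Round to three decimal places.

3.226%

Labor's share = 1 − 0.47 = 0.53.
Capital: 0.47 × 4.92 = 2.3124 pp.
Hours worked: 0.53 × (-1.11) = -0.5883 pp.
TFP growth = 4.95 − 1.7241 = 3.2259%.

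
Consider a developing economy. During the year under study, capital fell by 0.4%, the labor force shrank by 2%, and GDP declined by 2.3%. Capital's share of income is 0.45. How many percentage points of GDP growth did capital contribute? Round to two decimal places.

-0.18 percentage points

Contribution = share × growth = 0.45 × (-0.4) = -0.18 pp.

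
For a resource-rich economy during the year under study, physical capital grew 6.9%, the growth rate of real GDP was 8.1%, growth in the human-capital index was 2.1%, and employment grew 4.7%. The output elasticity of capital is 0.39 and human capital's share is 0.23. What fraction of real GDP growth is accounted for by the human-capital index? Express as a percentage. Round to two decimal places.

5.96%

The human-capital index contributed 0.23 × 2.1 = 0.483 pp.
Share of growth = 0.483 / 8.1 × 100 = 5.963%.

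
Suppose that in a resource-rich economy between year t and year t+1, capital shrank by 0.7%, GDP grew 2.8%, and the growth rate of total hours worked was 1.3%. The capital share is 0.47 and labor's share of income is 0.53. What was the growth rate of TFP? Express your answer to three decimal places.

Labor's share = 1 − 0.47 = 0.53.
Capital: 0.47 × (-0.7) = -0.329 pp.
Total hours worked: 0.53 × 1.3 = 0.689 pp.
TFP growth = 2.8 − 0.36 = 2.44%.

TFP growth was 2.440%.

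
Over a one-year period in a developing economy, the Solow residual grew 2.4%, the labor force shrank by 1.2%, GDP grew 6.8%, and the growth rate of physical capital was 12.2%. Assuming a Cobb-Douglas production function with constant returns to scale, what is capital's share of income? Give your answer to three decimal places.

gY = gA + α·gK + (1−α)·gL, so gY − gA − gL = α(gK − gL).
6.8 − 2.4 + 1.2 = α × (12.2 − (-1.2)).
5.6 = 13.4 α, so α = 0.41791.

0.418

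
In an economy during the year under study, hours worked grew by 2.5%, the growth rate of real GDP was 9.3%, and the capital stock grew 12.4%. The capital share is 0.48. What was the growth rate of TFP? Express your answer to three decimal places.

Labor's share = 1 − 0.48 = 0.52.
The capital stock: 0.48 × 12.4 = 5.952 pp.
Hours worked: 0.52 × 2.5 = 1.3 pp.
TFP growth = 9.3 − 7.252 = 2.048%.

TFP grew 2.048%.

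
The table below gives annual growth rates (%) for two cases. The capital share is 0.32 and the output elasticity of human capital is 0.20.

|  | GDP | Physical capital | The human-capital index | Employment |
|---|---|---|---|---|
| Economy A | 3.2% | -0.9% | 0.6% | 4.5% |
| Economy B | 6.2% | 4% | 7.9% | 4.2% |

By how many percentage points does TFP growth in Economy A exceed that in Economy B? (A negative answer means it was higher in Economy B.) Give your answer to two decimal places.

-0.12 percentage points

Labor's share = 1 − 0.32 − 0.2 = 0.48.
Economy A: TFP = 3.2 + 0.288 − 0.12 − 2.16 = 1.208%.
Economy B: TFP = 6.2 − 1.28 − 1.58 − 2.016 = 1.324%.
Difference = 1.208 − (1.324) = -0.116 pp.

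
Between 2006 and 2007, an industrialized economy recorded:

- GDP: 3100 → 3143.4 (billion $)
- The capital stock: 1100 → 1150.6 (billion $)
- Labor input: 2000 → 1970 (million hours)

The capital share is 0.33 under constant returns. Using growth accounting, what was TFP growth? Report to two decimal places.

0.89%

GDP growth = (3143.4 − 3100) / 3100 = 1.4%.
The capital stock growth = (1150.6 − 1100) / 1100 = 4.6%.
Labor input growth = (1970 − 2000) / 2000 = -1.5%.
Labor's share = 1 − 0.33 = 0.67.
The capital stock: 0.33 × 4.6 = 1.518 pp.
Labor input: 0.67 × (-1.5) = -1.005 pp.
TFP growth = 1.4 − 0.513 = 0.887%.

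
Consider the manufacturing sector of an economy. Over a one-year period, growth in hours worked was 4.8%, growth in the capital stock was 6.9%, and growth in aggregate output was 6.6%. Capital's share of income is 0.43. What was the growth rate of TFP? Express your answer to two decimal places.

Labor's share = 1 − 0.43 = 0.57.
The capital stock: 0.43 × 6.9 = 2.967 pp.
Hours worked: 0.57 × 4.8 = 2.736 pp.
TFP growth = 6.6 − 5.703 = 0.897%.

TFP grew 0.90%.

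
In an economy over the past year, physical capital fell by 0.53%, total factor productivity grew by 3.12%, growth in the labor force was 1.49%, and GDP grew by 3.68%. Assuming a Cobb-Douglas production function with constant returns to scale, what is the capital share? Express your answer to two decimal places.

gY = gA + α·gK + (1−α)·gL, so gY − gA − gL = α(gK − gL).
3.68 − 3.12 − 1.49 = α × (-0.53 − 1.49).
-0.93 = -2.02 α, so α = 0.4604.

The capital share is 0.46.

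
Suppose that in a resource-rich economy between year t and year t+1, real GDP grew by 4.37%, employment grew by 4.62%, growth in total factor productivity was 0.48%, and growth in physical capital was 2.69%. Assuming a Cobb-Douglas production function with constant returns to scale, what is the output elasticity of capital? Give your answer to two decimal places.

0.38

gY = gA + α·gK + (1−α)·gL, so gY − gA − gL = α(gK − gL).
4.37 − 0.48 − 4.62 = α × (2.69 − 4.62).
-0.73 = -1.93 α, so α = 0.3782.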